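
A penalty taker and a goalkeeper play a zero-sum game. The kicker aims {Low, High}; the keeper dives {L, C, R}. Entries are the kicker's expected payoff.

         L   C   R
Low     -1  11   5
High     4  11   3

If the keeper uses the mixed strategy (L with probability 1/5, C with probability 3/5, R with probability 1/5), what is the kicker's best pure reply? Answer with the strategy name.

High

Expected payoff of Low: (1/5)·(-1) + (3/5)·11 + (1/5)·5 = 37/5.
Expected payoff of High: (1/5)·4 + (3/5)·11 + (1/5)·3 = 8.
The largest is 8, so the kicker's best response is High.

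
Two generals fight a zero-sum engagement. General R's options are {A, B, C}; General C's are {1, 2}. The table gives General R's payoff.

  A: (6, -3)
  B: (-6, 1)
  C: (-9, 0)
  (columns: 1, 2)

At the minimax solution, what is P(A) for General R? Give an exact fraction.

Row minima: A → -3, B → -6, C → -9; maximin = -3.
Column maxima: 1 → 6, 2 → 1; minimax = 1.
-3 ≠ 1, so there is no saddle point; optimal play is mixed.
C is strictly dominated by B, so General R never plays it.
On the remaining 2×2 (A, B vs 1, 2):
Let General R play A with probability p. Expected payoff against 1: 6p + (-6)(1−p) = 12p − 6; against 2: (-3)p + 1(1−p) = −4p + 1.
Setting these equal: 12p − 6 = −4p + 1 ⇒ 16p = 7 ⇒ p = 7/16, and the value is (12)·(7/16) − 6 = -3/4.
For General C: with q = P(1), equating A's and B's payoffs gives 9q − 3 = −7q + 1 ⇒ q = 1/4.

7/16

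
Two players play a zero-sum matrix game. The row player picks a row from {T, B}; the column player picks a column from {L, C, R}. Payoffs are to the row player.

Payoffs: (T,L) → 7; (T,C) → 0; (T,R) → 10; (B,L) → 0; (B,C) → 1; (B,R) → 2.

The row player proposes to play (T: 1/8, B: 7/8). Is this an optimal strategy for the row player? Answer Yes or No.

Against L this mix gives (1/8)·7 + (7/8)·0 = 7/8.
Against C this mix gives (1/8)·0 + (7/8)·1 = 7/8.
Against R this mix gives (1/8)·10 + (7/8)·2 = 3.
All of the column player's active replies (L, C) yield 7/8, and no column does worse for the row player. The mix makes the column player indifferent and guarantees 7/8, so it is optimal.

Yes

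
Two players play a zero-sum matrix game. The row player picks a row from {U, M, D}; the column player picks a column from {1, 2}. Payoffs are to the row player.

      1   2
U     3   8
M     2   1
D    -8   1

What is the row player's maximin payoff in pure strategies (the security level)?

Row minima: U → 3, M → 1, D → -8.
The best of these is 3.

3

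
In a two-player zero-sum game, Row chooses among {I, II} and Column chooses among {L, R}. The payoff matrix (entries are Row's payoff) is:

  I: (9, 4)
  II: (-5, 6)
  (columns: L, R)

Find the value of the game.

37/8

Row minima: I → 4, II → -5; maximin = 4.
Column maxima: L → 9, R → 6; minimax = 6.
4 ≠ 6, so there is no saddle point; optimal play is mixed.
Let Row play I with probability p. Expected payoff against L: 9p + (-5)(1−p) = 14p − 5; against R: 4p + 6(1−p) = −2p + 6.
Setting these equal: 14p − 5 = −2p + 6 ⇒ 16p = 11 ⇒ p = 11/16, and the value is (14)·(11/16) − 5 = 37/8.
For Column: with q = P(L), equating I's and II's payoffs gives 5q + 4 = −11q + 6 ⇒ q = 1/8.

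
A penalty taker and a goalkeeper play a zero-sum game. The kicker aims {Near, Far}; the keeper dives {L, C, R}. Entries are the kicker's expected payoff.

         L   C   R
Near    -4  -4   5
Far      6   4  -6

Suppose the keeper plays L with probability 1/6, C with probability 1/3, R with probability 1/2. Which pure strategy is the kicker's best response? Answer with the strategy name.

Expected payoff of Near: (1/6)·(-4) + (1/3)·(-4) + (1/2)·5 = 1/2.
Expected payoff of Far: (1/6)·6 + (1/3)·4 + (1/2)·(-6) = -2/3.
The largest is 1/2, so the kicker's best response is Near.

Near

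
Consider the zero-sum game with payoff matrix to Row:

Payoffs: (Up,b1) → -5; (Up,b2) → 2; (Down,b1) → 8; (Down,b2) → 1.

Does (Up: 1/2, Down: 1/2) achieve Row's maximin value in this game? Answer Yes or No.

Yes

Against b1 this mix gives (1/2)·(-5) + (1/2)·8 = 3/2.
Against b2 this mix gives (1/2)·2 + (1/2)·1 = 3/2.
All of Column's active replies (b1, b2) yield 3/2, and no column does worse for Row. The mix makes Column indifferent and guarantees 3/2, so it is optimal.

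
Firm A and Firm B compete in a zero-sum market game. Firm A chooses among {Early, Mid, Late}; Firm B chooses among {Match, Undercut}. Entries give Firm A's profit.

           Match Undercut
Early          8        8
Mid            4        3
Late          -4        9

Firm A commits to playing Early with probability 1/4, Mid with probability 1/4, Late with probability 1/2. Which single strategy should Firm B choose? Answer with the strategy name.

Match

If Firm B plays Match, Firm A's expected payoff is (1/4)·8 + (1/4)·4 + (1/2)·(-4) = 1.
If Firm B plays Undercut, Firm A's expected payoff is (1/4)·8 + (1/4)·3 + (1/2)·9 = 29/4.
Firm B minimizes Firm A's payoff; the smallest is 1, so the best response is Match.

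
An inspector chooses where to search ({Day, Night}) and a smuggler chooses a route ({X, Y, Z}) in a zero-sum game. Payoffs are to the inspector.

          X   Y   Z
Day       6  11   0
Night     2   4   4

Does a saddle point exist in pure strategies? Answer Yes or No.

No

Row minima: Day → 0, Night → 2; maximin = 2.
Column maxima: X → 6, Y → 11, Z → 4; minimax = 4.
2 ≠ 4, so no pure-strategy equilibrium exists.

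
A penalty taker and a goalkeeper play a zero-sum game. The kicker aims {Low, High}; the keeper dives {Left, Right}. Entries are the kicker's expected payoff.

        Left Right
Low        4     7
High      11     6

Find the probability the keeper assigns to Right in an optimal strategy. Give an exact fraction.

7/8

Row minima: Low → 4, High → 6; maximin = 6.
Column maxima: Left → 11, Right → 7; minimax = 7.
6 ≠ 7, so there is no saddle point; optimal play is mixed.
Let the kicker play Low with probability p. Expected payoff against Left: 4p + 11(1−p) = −7p + 11; against Right: 7p + 6(1−p) = p + 6.
Setting these equal: −7p + 11 = p + 6 ⇒ −8p = -5 ⇒ p = 5/8, and the value is (-7)·(5/8) + 11 = 53/8.
For the keeper: with q = P(Left), equating Low's and High's payoffs gives −3q + 7 = 5q + 6 ⇒ q = 1/8.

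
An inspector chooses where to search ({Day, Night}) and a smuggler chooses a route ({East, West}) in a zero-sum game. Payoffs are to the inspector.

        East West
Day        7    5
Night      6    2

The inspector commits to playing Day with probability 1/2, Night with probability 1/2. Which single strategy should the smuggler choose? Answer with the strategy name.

West

If the smuggler plays East, the inspector's expected payoff is (1/2)·7 + (1/2)·6 = 13/2.
If the smuggler plays West, the inspector's expected payoff is (1/2)·5 + (1/2)·2 = 7/2.
The smuggler minimizes the inspector's payoff; the smallest is 7/2, so the best response is West.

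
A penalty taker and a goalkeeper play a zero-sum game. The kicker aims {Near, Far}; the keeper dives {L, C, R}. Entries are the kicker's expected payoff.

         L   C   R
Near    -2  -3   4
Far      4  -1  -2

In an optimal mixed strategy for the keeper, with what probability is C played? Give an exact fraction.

3/4

Row minima: Near → -3, Far → -2; maximin = -2.
Column maxima: L → 4, C → -1, R → 4; minimax = -1.
-2 ≠ -1, so there is no saddle point; optimal play is mixed.
L is strictly dominated by C (it gives the kicker strictly more in every row), so the keeper never plays it.
On the remaining 2×2 (Near, Far vs C, R):
Let the kicker play Near with probability p. Expected payoff against C: (-3)p + (-1)(1−p) = −2p − 1; against R: 4p + (-2)(1−p) = 6p − 2.
Setting these equal: −2p − 1 = 6p − 2 ⇒ −8p = -1 ⇒ p = 1/8, and the value is (-2)·(1/8) − 1 = -5/4.
For the keeper: with q = P(C), equating Near's and Far's payoffs gives −7q + 4 = q − 2 ⇒ q = 3/4.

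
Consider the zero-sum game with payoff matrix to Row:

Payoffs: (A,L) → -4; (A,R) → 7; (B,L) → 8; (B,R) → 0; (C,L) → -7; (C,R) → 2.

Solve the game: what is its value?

56/19

Row minima: A → -4, B → 0, C → -7; maximin = 0.
Column maxima: L → 8, R → 7; minimax = 7.
0 ≠ 7, so there is no saddle point; optimal play is mixed.
C is strictly dominated by A, so Row never plays it.
On the remaining 2×2 (A, B vs L, R):
Let Row play A with probability p. Expected payoff against L: (-4)p + 8(1−p) = −12p + 8; against R: 7p + 0(1−p) = 7p.
Setting these equal: −12p + 8 = 7p ⇒ −19p = -8 ⇒ p = 8/19, and the value is (-12)·(8/19) + 8 = 56/19.
For Column: with q = P(L), equating A's and B's payoffs gives −11q + 7 = 8q ⇒ q = 7/19.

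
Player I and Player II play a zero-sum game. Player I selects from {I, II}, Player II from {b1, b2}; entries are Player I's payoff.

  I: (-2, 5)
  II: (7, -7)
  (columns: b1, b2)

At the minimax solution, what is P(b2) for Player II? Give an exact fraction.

3/7

Row minima: I → -2, II → -7; maximin = -2.
Column maxima: b1 → 7, b2 → 5; minimax = 5.
-2 ≠ 5, so there is no saddle point; optimal play is mixed.
Let Player I play I with probability p. Expected payoff against b1: (-2)p + 7(1−p) = −9p + 7; against b2: 5p + (-7)(1−p) = 12p − 7.
Setting these equal: −9p + 7 = 12p − 7 ⇒ −21p = -14 ⇒ p = 2/3, and the value is (-9)·(2/3) + 7 = 1.
For Player II: with q = P(b1), equating I's and II's payoffs gives −7q + 5 = 14q − 7 ⇒ q = 4/7.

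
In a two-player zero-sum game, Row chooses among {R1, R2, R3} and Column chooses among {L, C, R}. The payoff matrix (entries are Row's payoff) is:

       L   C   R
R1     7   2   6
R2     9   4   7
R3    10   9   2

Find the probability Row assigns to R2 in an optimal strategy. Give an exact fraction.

7/10

Row minima: R1 → 2, R2 → 4, R3 → 2; maximin = 4.
Column maxima: L → 10, C → 9, R → 7; minimax = 7.
4 ≠ 7, so there is no saddle point; optimal play is mixed.
R1 is strictly dominated by R2, so Row never plays it.
L is strictly dominated by C (it gives Row strictly more in every row), so Column never plays it.
On the remaining 2×2 (R2, R3 vs C, R):
Let Row play R2 with probability p. Expected payoff against C: 4p + 9(1−p) = −5p + 9; against R: 7p + 2(1−p) = 5p + 2.
Setting these equal: −5p + 9 = 5p + 2 ⇒ −10p = -7 ⇒ p = 7/10, and the value is (-5)·(7/10) + 9 = 11/2.
For Column: with q = P(C), equating R2's and R3's payoffs gives −3q + 7 = 7q + 2 ⇒ q = 1/2.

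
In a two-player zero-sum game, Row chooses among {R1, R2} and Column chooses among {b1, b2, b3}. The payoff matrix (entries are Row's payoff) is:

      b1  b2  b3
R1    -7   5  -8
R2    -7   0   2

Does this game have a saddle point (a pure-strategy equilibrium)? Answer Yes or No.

Yes

Row minima: R1 → -8, R2 → -7; maximin = -7.
Column maxima: b1 → -7, b2 → 5, b3 → 2; minimax = -7.
maximin = minimax = -7, so a saddle point exists.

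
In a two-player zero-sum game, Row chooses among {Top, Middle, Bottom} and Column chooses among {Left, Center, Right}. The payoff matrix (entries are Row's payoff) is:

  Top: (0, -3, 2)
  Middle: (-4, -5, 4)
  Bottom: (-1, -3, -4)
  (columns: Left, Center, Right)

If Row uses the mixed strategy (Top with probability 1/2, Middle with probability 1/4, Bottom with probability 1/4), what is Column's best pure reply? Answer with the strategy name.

Center

If Column plays Left, Row's expected payoff is (1/2)·0 + (1/4)·(-4) + (1/4)·(-1) = -5/4.
If Column plays Center, Row's expected payoff is (1/2)·(-3) + (1/4)·(-5) + (1/4)·(-3) = -7/2.
If Column plays Right, Row's expected payoff is (1/2)·2 + (1/4)·4 + (1/4)·(-4) = 1.
Column minimizes Row's payoff; the smallest is -7/2, so the best response is Center.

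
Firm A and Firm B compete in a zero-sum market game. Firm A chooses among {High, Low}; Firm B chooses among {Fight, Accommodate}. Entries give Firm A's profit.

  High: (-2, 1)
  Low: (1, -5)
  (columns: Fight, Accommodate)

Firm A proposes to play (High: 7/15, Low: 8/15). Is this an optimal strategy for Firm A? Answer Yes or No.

Against Fight this mix gives (7/15)·(-2) + (8/15)·1 = -2/5.
Against Accommodate this mix gives (7/15)·1 + (8/15)·(-5) = -11/5.
Firm B will play Accommodate, holding Firm A to -11/5. Shifting weight toward the row that does better against Accommodate would raise this floor (the equalizing mix achieves -1 against both Accommodate and Fight), so the proposed strategy is not optimal.

No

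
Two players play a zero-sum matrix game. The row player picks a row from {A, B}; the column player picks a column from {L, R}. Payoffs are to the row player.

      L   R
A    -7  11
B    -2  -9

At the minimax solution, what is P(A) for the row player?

7/25

Row minima: A → -7, B → -9; maximin = -7.
Column maxima: L → -2, R → 11; minimax = -2.
-7 ≠ -2, so there is no saddle point; optimal play is mixed.
Let the row player play A with probability p. Expected payoff against L: (-7)p + (-2)(1−p) = −5p − 2; against R: 11p + (-9)(1−p) = 20p − 9.
Setting these equal: −5p − 2 = 20p − 9 ⇒ −25p = -7 ⇒ p = 7/25, and the value is (-5)·(7/25) − 2 = -17/5.
For the column player: with q = P(L), equating A's and B's payoffs gives −18q + 11 = 7q − 9 ⇒ q = 4/5.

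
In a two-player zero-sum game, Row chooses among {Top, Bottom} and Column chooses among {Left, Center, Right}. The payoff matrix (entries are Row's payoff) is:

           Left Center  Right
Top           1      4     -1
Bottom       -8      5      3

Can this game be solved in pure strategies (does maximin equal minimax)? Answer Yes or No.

No

Row minima: Top → -1, Bottom → -8; maximin = -1.
Column maxima: Left → 1, Center → 5, Right → 3; minimax = 1.
-1 ≠ 1, so no pure-strategy equilibrium exists.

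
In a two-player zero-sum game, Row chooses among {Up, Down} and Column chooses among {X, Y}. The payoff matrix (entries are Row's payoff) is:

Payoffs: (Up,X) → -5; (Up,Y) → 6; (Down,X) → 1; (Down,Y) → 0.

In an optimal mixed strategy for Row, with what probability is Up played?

1/12

Row minima: Up → -5, Down → 0; maximin = 0.
Column maxima: X → 1, Y → 6; minimax = 1.
0 ≠ 1, so there is no saddle point; optimal play is mixed.
Let Row play Up with probability p. Expected payoff against X: (-5)p + 1(1−p) = −6p + 1; against Y: 6p + 0(1−p) = 6p.
Setting these equal: −6p + 1 = 6p ⇒ −12p = -1 ⇒ p = 1/12, and the value is (-6)·(1/12) + 1 = 1/2.
For Column: with q = P(X), equating Up's and Down's payoffs gives −11q + 6 = q ⇒ q = 1/2.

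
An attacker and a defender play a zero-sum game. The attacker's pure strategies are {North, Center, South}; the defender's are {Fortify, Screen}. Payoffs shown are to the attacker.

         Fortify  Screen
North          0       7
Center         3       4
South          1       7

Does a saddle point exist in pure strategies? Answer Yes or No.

Row minima: North → 0, Center → 3, South → 1; maximin = 3.
Column maxima: Fortify → 3, Screen → 7; minimax = 3.
maximin = minimax = 3, so a saddle point exists.

Yes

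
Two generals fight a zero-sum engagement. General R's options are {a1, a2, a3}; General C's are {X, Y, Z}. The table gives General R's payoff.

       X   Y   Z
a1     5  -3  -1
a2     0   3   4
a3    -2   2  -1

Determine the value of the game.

Row minima: a1 → -3, a2 → 0, a3 → -2; maximin = 0.
Column maxima: X → 5, Y → 3, Z → 4; minimax = 3.
0 ≠ 3, so there is no saddle point; optimal play is mixed.
a3 is strictly dominated by a2, so General R never plays it.
With a3 eliminated, Z is strictly dominated by Y (it gives General R strictly more in every remaining row), so General C never plays it.
On the remaining 2×2 (a1, a2 vs X, Y):
Let General R play a1 with probability p. Expected payoff against X: 5p + 0(1−p) = 5p; against Y: (-3)p + 3(1−p) = −6p + 3.
Setting these equal: 5p = −6p + 3 ⇒ 11p = 3 ⇒ p = 3/11, and the value is (5)·(3/11) = 15/11.
For General C: with q = P(X), equating a1's and a2's payoffs gives 8q − 3 = −3q + 3 ⇒ q = 6/11.

15/11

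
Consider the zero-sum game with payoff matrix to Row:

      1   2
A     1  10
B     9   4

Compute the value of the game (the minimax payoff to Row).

Row minima: A → 1, B → 4; maximin = 4.
Column maxima: 1 → 9, 2 → 10; minimax = 9.
4 ≠ 9, so there is no saddle point; optimal play is mixed.
Let Row play A with probability p. Expected payoff against 1: 1p + 9(1−p) = −8p + 9; against 2: 10p + 4(1−p) = 6p + 4.
Setting these equal: −8p + 9 = 6p + 4 ⇒ −14p = -5 ⇒ p = 5/14, and the value is (-8)·(5/14) + 9 = 43/7.
For Column: with q = P(1), equating A's and B's payoffs gives −9q + 10 = 5q + 4 ⇒ q = 3/7.

43/7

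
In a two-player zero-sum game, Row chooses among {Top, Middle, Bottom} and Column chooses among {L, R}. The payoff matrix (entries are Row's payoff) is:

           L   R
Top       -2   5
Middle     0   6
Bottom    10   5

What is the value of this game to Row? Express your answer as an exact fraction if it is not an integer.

Row minima: Top → -2, Middle → 0, Bottom → 5; maximin = 5.
Column maxima: L → 10, R → 6; minimax = 6.
5 ≠ 6, so there is no saddle point; optimal play is mixed.
Top is strictly dominated by Middle, so Row never plays it.
On the remaining 2×2 (Middle, Bottom vs L, R):
Let Row play Middle with probability p. Expected payoff against L: 0p + 10(1−p) = −10p + 10; against R: 6p + 5(1−p) = p + 5.
Setting these equal: −10p + 10 = p + 5 ⇒ −11p = -5 ⇒ p = 5/11, and the value is (-10)·(5/11) + 10 = 60/11.
For Column: with q = P(L), equating Middle's and Bottom's payoffs gives −6q + 6 = 5q + 5 ⇒ q = 1/11.

60/11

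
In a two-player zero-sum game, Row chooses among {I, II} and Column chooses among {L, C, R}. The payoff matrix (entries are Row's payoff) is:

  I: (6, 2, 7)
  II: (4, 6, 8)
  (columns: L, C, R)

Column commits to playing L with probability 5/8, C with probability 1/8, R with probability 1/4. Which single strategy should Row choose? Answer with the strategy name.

Expected payoff of I: (5/8)·6 + (1/8)·2 + (1/4)·7 = 23/4.
Expected payoff of II: (5/8)·4 + (1/8)·6 + (1/4)·8 = 21/4.
The largest is 23/4, so Row's best response is I.

I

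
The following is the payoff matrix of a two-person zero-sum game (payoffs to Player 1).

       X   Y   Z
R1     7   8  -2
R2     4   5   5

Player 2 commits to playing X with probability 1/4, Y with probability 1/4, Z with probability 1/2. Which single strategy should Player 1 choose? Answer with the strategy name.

Expected payoff of R1: (1/4)·7 + (1/4)·8 + (1/2)·(-2) = 11/4.
Expected payoff of R2: (1/4)·4 + (1/4)·5 + (1/2)·5 = 19/4.
The largest is 19/4, so Player 1's best response is R2.

R2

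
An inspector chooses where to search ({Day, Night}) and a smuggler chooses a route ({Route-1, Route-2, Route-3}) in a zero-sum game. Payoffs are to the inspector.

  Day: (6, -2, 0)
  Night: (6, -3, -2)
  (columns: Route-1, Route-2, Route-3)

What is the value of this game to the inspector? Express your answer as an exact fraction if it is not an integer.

-2

Row minima: Day → -2, Night → -3; maximin = -2.
Column maxima: Route-1 → 6, Route-2 → -2, Route-3 → 0; minimax = -2.
Since maximin = minimax = -2, there is a saddle point and the value is -2.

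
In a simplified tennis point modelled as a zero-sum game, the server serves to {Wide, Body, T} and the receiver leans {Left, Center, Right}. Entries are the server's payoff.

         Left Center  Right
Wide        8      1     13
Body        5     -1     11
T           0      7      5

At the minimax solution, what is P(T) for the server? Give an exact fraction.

1/2

Row minima: Wide → 1, Body → -1, T → 0; maximin = 1.
Column maxima: Left → 8, Center → 7, Right → 13; minimax = 7.
1 ≠ 7, so there is no saddle point; optimal play is mixed.
Body is strictly dominated by Wide, so the server never plays it.
Right is strictly dominated by Left (it gives the server strictly more in every row), so the receiver never plays it.
On the remaining 2×2 (Wide, T vs Left, Center):
Let the server play Wide with probability p. Expected payoff against Left: 8p + 0(1−p) = 8p; against Center: 1p + 7(1−p) = −6p + 7.
Setting these equal: 8p = −6p + 7 ⇒ 14p = 7 ⇒ p = 1/2, and the value is (8)·(1/2) = 4.
For the receiver: with q = P(Left), equating Wide's and T's payoffs gives 7q + 1 = −7q + 7 ⇒ q = 3/7.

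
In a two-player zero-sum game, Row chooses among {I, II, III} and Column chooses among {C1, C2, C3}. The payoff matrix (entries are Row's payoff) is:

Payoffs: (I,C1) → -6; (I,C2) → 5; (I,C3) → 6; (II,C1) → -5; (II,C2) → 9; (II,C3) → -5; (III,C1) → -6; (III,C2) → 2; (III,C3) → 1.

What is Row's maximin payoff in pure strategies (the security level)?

Row minima: I → -6, II → -5, III → -6.
The best of these is -5.

-5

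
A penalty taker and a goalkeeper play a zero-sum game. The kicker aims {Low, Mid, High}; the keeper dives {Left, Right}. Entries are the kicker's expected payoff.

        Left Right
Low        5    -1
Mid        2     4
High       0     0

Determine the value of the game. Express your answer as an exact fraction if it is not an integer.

11/4

Row minima: Low → -1, Mid → 2, High → 0; maximin = 2.
Column maxima: Left → 5, Right → 4; minimax = 4.
2 ≠ 4, so there is no saddle point; optimal play is mixed.
High is strictly dominated by Mid, so the kicker never plays it.
On the remaining 2×2 (Low, Mid vs Left, Right):
Let the kicker play Low with probability p. Expected payoff against Left: 5p + 2(1−p) = 3p + 2; against Right: (-1)p + 4(1−p) = −5p + 4.
Setting these equal: 3p + 2 = −5p + 4 ⇒ 8p = 2 ⇒ p = 1/4, and the value is (3)·(1/4) + 2 = 11/4.
For the keeper: with q = P(Left), equating Low's and Mid's payoffs gives 6q − 1 = −2q + 4 ⇒ q = 5/8.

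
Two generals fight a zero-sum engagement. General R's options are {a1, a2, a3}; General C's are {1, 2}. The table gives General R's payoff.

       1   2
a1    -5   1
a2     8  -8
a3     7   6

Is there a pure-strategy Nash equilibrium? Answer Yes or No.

Yes

Row minima: a1 → -5, a2 → -8, a3 → 6; maximin = 6.
Column maxima: 1 → 8, 2 → 6; minimax = 6.
maximin = minimax = 6, so a saddle point exists.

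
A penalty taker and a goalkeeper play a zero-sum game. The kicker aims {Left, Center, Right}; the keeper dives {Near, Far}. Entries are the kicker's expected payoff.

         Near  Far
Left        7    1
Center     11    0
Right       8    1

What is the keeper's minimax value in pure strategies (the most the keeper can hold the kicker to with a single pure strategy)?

1

Column maxima: Near → 11, Far → 1.
The smallest of these is 1.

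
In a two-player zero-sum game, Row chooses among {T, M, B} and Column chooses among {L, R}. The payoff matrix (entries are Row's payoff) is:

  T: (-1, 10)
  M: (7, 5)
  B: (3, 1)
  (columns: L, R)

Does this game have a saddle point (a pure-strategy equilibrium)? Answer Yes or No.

Row minima: T → -1, M → 5, B → 1; maximin = 5.
Column maxima: L → 7, R → 10; minimax = 7.
5 ≠ 7, so no pure-strategy equilibrium exists.

No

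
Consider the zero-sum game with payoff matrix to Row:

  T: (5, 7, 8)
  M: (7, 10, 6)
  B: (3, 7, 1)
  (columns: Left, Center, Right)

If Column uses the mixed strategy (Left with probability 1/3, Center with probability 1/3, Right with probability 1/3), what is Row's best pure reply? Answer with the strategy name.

M

Expected payoff of T: (1/3)·5 + (1/3)·7 + (1/3)·8 = 20/3.
Expected payoff of M: (1/3)·7 + (1/3)·10 + (1/3)·6 = 23/3.
Expected payoff of B: (1/3)·3 + (1/3)·7 + (1/3)·1 = 11/3.
The largest is 23/3, so Row's best response is M.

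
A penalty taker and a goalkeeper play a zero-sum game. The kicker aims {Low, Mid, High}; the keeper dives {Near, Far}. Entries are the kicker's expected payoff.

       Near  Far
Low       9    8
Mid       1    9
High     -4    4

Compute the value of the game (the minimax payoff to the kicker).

73/9

Row minima: Low → 8, Mid → 1, High → -4; maximin = 8.
Column maxima: Near → 9, Far → 9; minimax = 9.
8 ≠ 9, so there is no saddle point; optimal play is mixed.
High is strictly dominated by Low, so the kicker never plays it.
On the remaining 2×2 (Low, Mid vs Near, Far):
Let the kicker play Low with probability p. Expected payoff against Near: 9p + 1(1−p) = 8p + 1; against Far: 8p + 9(1−p) = −p + 9.
Setting these equal: 8p + 1 = −p + 9 ⇒ 9p = 8 ⇒ p = 8/9, and the value is (8)·(8/9) + 1 = 73/9.
For the keeper: with q = P(Near), equating Low's and Mid's payoffs gives q + 8 = −8q + 9 ⇒ q = 1/9.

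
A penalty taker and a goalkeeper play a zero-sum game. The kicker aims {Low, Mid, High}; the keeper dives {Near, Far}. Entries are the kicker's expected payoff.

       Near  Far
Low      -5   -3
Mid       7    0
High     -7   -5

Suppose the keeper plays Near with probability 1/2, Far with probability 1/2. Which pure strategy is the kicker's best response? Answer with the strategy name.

Mid

Expected payoff of Low: (1/2)·(-5) + (1/2)·(-3) = -4.
Expected payoff of Mid: (1/2)·7 + (1/2)·0 = 7/2.
Expected payoff of High: (1/2)·(-7) + (1/2)·(-5) = -6.
The largest is 7/2, so the kicker's best response is Mid.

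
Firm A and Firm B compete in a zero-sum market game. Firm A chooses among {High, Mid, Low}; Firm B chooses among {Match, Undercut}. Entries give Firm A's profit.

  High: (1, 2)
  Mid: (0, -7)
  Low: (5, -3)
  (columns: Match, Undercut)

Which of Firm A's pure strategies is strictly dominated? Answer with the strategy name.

High gives a strictly higher payoff than Mid against every column: 1 > 0, 2 > -7.
So Mid is strictly dominated and Firm A never plays it.

Mid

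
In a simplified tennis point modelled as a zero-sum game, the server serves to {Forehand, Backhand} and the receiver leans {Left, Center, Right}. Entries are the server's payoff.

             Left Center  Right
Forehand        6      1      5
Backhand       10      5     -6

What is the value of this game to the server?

31/15

Row minima: Forehand → 1, Backhand → -6; maximin = 1.
Column maxima: Left → 10, Center → 5, Right → 5; minimax = 5.
1 ≠ 5, so there is no saddle point; optimal play is mixed.
Left is strictly dominated by Center (it gives the server strictly more in every row), so the receiver never plays it.
On the remaining 2×2 (Forehand, Backhand vs Center, Right):
Let the server play Forehand with probability p. Expected payoff against Center: 1p + 5(1−p) = −4p + 5; against Right: 5p + (-6)(1−p) = 11p − 6.
Setting these equal: −4p + 5 = 11p − 6 ⇒ −15p = -11 ⇒ p = 11/15, and the value is (-4)·(11/15) + 5 = 31/15.
For the receiver: with q = P(Center), equating Forehand's and Backhand's payoffs gives −4q + 5 = 11q − 6 ⇒ q = 11/15.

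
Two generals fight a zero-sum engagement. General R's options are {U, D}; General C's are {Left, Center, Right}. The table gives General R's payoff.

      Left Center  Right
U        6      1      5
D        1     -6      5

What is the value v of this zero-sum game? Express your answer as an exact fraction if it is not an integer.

Row minima: U → 1, D → -6; maximin = 1.
Column maxima: Left → 6, Center → 1, Right → 5; minimax = 1.
Since maximin = minimax = 1, there is a saddle point and the value is 1.

1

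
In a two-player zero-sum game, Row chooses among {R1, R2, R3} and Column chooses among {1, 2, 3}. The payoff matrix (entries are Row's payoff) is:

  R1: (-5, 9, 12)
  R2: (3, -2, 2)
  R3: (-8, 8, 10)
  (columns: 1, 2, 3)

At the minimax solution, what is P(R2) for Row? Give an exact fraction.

Row minima: R1 → -5, R2 → -2, R3 → -8; maximin = -2.
Column maxima: 1 → 3, 2 → 9, 3 → 12; minimax = 3.
-2 ≠ 3, so there is no saddle point; optimal play is mixed.
R3 is strictly dominated by R1, so Row never plays it.
3 is strictly dominated by 2 (it gives Row strictly more in every row), so Column never plays it.
On the remaining 2×2 (R1, R2 vs 1, 2):
Let Row play R1 with probability p. Expected payoff against 1: (-5)p + 3(1−p) = −8p + 3; against 2: 9p + (-2)(1−p) = 11p − 2.
Setting these equal: −8p + 3 = 11p − 2 ⇒ −19p = -5 ⇒ p = 5/19, and the value is (-8)·(5/19) + 3 = 17/19.
For Column: with q = P(1), equating R1's and R2's payoffs gives −14q + 9 = 5q − 2 ⇒ q = 11/19.

14/19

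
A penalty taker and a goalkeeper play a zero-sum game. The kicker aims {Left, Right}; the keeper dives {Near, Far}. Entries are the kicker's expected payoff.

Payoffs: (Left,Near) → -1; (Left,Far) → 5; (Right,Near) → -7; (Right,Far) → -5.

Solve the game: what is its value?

Row minima: Left → -1, Right → -7; maximin = -1.
Column maxima: Near → -1, Far → 5; minimax = -1.
Since maximin = minimax = -1, there is a saddle point and the value is -1.

-1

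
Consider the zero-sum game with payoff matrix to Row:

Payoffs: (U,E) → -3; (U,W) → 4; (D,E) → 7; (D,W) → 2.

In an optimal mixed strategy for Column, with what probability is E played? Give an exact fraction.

1/6

Row minima: U → -3, D → 2; maximin = 2.
Column maxima: E → 7, W → 4; minimax = 4.
2 ≠ 4, so there is no saddle point; optimal play is mixed.
Let Row play U with probability p. Expected payoff against E: (-3)p + 7(1−p) = −10p + 7; against W: 4p + 2(1−p) = 2p + 2.
Setting these equal: −10p + 7 = 2p + 2 ⇒ −12p = -5 ⇒ p = 5/12, and the value is (-10)·(5/12) + 7 = 17/6.
For Column: with q = P(E), equating U's and D's payoffs gives −7q + 4 = 5q + 2 ⇒ q = 1/6.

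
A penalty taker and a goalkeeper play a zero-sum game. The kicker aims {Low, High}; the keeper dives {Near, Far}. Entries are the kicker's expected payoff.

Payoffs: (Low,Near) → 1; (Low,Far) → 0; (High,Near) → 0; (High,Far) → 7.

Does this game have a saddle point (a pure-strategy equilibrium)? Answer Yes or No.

Row minima: Low → 0, High → 0; maximin = 0.
Column maxima: Near → 1, Far → 7; minimax = 1.
0 ≠ 1, so no pure-strategy equilibrium exists.

No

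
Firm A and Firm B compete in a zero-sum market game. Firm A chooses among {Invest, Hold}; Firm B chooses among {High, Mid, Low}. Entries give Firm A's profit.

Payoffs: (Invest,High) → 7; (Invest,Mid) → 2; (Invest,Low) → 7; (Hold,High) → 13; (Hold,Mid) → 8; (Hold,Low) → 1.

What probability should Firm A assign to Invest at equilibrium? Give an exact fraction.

7/12

Row minima: Invest → 2, Hold → 1; maximin = 2.
Column maxima: High → 13, Mid → 8, Low → 7; minimax = 7.
2 ≠ 7, so there is no saddle point; optimal play is mixed.
High is strictly dominated by Mid (it gives Firm A strictly more in every row), so Firm B never plays it.
On the remaining 2×2 (Invest, Hold vs Mid, Low):
Let Firm A play Invest with probability p. Expected payoff against Mid: 2p + 8(1−p) = −6p + 8; against Low: 7p + 1(1−p) = 6p + 1.
Setting these equal: −6p + 8 = 6p + 1 ⇒ −12p = -7 ⇒ p = 7/12, and the value is (-6)·(7/12) + 8 = 9/2.
For Firm B: with q = P(Mid), equating Invest's and Hold's payoffs gives −5q + 7 = 7q + 1 ⇒ q = 1/2.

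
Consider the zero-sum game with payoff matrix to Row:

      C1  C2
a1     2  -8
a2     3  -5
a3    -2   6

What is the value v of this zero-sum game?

Row minima: a1 → -8, a2 → -5, a3 → -2; maximin = -2.
Column maxima: C1 → 3, C2 → 6; minimax = 3.
-2 ≠ 3, so there is no saddle point; optimal play is mixed.
a1 is strictly dominated by a2, so Row never plays it.
On the remaining 2×2 (a2, a3 vs C1, C2):
Let Row play a2 with probability p. Expected payoff against C1: 3p + (-2)(1−p) = 5p − 2; against C2: (-5)p + 6(1−p) = −11p + 6.
Setting these equal: 5p − 2 = −11p + 6 ⇒ 16p = 8 ⇒ p = 1/2, and the value is (5)·(1/2) − 2 = 1/2.
For Column: with q = P(C1), equating a2's and a3's payoffs gives 8q − 5 = −8q + 6 ⇒ q = 11/16.

1/2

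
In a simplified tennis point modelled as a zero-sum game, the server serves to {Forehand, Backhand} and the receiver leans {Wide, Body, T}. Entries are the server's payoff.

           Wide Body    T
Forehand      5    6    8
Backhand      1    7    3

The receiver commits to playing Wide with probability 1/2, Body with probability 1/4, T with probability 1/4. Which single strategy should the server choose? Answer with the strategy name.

Expected payoff of Forehand: (1/2)·5 + (1/4)·6 + (1/4)·8 = 6.
Expected payoff of Backhand: (1/2)·1 + (1/4)·7 + (1/4)·3 = 3.
The largest is 6, so the server's best response is Forehand.

Forehand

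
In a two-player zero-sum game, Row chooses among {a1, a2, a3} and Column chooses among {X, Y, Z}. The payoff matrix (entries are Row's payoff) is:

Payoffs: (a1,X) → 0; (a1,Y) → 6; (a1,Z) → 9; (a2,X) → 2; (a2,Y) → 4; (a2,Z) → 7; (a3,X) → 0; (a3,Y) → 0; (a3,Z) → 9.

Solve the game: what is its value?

Row minima: a1 → 0, a2 → 2, a3 → 0; maximin = 2.
Column maxima: X → 2, Y → 6, Z → 9; minimax = 2.
Since maximin = minimax = 2, there is a saddle point and the value is 2.

2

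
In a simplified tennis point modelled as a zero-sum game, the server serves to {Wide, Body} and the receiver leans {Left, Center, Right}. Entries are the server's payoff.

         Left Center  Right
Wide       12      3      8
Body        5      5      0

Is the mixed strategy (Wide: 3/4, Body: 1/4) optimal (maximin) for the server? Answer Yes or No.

No

Against Left this mix gives (3/4)·12 + (1/4)·5 = 41/4.
Against Center this mix gives (3/4)·3 + (1/4)·5 = 7/2.
Against Right this mix gives (3/4)·8 + (1/4)·0 = 6.
The receiver will play Center, holding the server to 7/2. Shifting weight toward the row that does better against Center would raise this floor (the equalizing mix achieves 4 against both Center and Right), so the proposed strategy is not optimal.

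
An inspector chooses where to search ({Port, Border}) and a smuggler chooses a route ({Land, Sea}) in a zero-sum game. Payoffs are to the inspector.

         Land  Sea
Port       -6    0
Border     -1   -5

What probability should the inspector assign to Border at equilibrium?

Row minima: Port → -6, Border → -5; maximin = -5.
Column maxima: Land → -1, Sea → 0; minimax = -1.
-5 ≠ -1, so there is no saddle point; optimal play is mixed.
Let the inspector play Port with probability p. Expected payoff against Land: (-6)p + (-1)(1−p) = −5p − 1; against Sea: 0p + (-5)(1−p) = 5p − 5.
Setting these equal: −5p − 1 = 5p − 5 ⇒ −10p = -4 ⇒ p = 2/5, and the value is (-5)·(2/5) − 1 = -3.
For the smuggler: with q = P(Land), equating Port's and Border's payoffs gives −6q = 4q − 5 ⇒ q = 1/2.

3/5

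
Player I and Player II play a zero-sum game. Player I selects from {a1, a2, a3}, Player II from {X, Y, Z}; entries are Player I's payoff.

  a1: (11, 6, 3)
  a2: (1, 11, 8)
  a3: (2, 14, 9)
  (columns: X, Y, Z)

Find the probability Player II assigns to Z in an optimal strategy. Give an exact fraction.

Row minima: a1 → 3, a2 → 1, a3 → 2; maximin = 3.
Column maxima: X → 11, Y → 14, Z → 9; minimax = 9.
3 ≠ 9, so there is no saddle point; optimal play is mixed.
a2 is strictly dominated by a3, so Player I never plays it.
Y is strictly dominated by Z (it gives Player I strictly more in every row), so Player II never plays it.
On the remaining 2×2 (a1, a3 vs X, Z):
Let Player I play a1 with probability p. Expected payoff against X: 11p + 2(1−p) = 9p + 2; against Z: 3p + 9(1−p) = −6p + 9.
Setting these equal: 9p + 2 = −6p + 9 ⇒ 15p = 7 ⇒ p = 7/15, and the value is (9)·(7/15) + 2 = 31/5.
For Player II: with q = P(X), equating a1's and a3's payoffs gives 8q + 3 = −7q + 9 ⇒ q = 2/5.

3/5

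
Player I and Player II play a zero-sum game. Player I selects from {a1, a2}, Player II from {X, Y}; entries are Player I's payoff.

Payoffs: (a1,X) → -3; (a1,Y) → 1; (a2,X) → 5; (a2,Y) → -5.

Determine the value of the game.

-5/7

Row minima: a1 → -3, a2 → -5; maximin = -3.
Column maxima: X → 5, Y → 1; minimax = 1.
-3 ≠ 1, so there is no saddle point; optimal play is mixed.
Let Player I play a1 with probability p. Expected payoff against X: (-3)p + 5(1−p) = −8p + 5; against Y: 1p + (-5)(1−p) = 6p − 5.
Setting these equal: −8p + 5 = 6p − 5 ⇒ −14p = -10 ⇒ p = 5/7, and the value is (-8)·(5/7) + 5 = -5/7.
For Player II: with q = P(X), equating a1's and a2's payoffs gives −4q + 1 = 10q − 5 ⇒ q = 3/7.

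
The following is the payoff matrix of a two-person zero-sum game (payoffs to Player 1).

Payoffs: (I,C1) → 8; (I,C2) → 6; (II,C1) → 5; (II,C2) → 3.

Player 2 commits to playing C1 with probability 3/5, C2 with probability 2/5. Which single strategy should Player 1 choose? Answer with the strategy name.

I

Expected payoff of I: (3/5)·8 + (2/5)·6 = 36/5.
Expected payoff of II: (3/5)·5 + (2/5)·3 = 21/5.
The largest is 36/5, so Player 1's best response is I.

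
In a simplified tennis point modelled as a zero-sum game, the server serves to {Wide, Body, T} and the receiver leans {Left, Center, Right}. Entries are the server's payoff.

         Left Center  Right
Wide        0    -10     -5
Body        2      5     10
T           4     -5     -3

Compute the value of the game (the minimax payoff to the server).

Row minima: Wide → -10, Body → 2, T → -5; maximin = 2.
Column maxima: Left → 4, Center → 5, Right → 10; minimax = 4.
2 ≠ 4, so there is no saddle point; optimal play is mixed.
Wide is strictly dominated by Body, so the server never plays it.
Right is strictly dominated by Center (it gives the server strictly more in every row), so the receiver never plays it.
On the remaining 2×2 (Body, T vs Left, Center):
Let the server play Body with probability p. Expected payoff against Left: 2p + 4(1−p) = −2p + 4; against Center: 5p + (-5)(1−p) = 10p − 5.
Setting these equal: −2p + 4 = 10p − 5 ⇒ −12p = -9 ⇒ p = 3/4, and the value is (-2)·(3/4) + 4 = 5/2.
For the receiver: with q = P(Left), equating Body's and T's payoffs gives −3q + 5 = 9q − 5 ⇒ q = 5/6.

5/2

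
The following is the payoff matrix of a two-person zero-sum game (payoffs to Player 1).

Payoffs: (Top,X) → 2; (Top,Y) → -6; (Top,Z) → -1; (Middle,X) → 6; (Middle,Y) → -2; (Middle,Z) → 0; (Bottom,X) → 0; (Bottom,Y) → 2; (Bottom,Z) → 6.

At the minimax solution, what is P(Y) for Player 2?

Row minima: Top → -6, Middle → -2, Bottom → 0; maximin = 0.
Column maxima: X → 6, Y → 2, Z → 6; minimax = 2.
0 ≠ 2, so there is no saddle point; optimal play is mixed.
Top is strictly dominated by Middle, so Player 1 never plays it.
Z is strictly dominated by Y (it gives Player 1 strictly more in every row), so Player 2 never plays it.
On the remaining 2×2 (Middle, Bottom vs X, Y):
Let Player 1 play Middle with probability p. Expected payoff against X: 6p + 0(1−p) = 6p; against Y: (-2)p + 2(1−p) = −4p + 2.
Setting these equal: 6p = −4p + 2 ⇒ 10p = 2 ⇒ p = 1/5, and the value is (6)·(1/5) = 6/5.
For Player 2: with q = P(X), equating Middle's and Bottom's payoffs gives 8q − 2 = −2q + 2 ⇒ q = 2/5.

3/5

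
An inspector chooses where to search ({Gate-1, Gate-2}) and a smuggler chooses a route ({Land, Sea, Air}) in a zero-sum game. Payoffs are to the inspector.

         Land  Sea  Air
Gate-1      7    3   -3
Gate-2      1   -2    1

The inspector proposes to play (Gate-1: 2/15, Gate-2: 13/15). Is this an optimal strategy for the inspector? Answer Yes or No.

Against Land this mix gives (2/15)·7 + (13/15)·1 = 9/5.
Against Sea this mix gives (2/15)·3 + (13/15)·(-2) = -4/3.
Against Air this mix gives (2/15)·(-3) + (13/15)·1 = 7/15.
The smuggler will play Sea, holding the inspector to -4/3. Shifting weight toward the row that does better against Sea would raise this floor (the equalizing mix achieves -1/3 against both Sea and Air), so the proposed strategy is not optimal.

No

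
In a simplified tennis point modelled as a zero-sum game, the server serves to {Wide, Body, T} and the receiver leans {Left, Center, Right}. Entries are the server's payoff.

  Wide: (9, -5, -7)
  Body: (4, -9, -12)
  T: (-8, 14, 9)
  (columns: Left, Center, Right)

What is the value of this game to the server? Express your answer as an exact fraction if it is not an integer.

25/33

Row minima: Wide → -7, Body → -12, T → -8; maximin = -7.
Column maxima: Left → 9, Center → 14, Right → 9; minimax = 9.
-7 ≠ 9, so there is no saddle point; optimal play is mixed.
Body is strictly dominated by Wide, so the server never plays it.
Center is strictly dominated by Right (it gives the server strictly more in every row), so the receiver never plays it.
On the remaining 2×2 (Wide, T vs Left, Right):
Let the server play Wide with probability p. Expected payoff against Left: 9p + (-8)(1−p) = 17p − 8; against Right: (-7)p + 9(1−p) = −16p + 9.
Setting these equal: 17p − 8 = −16p + 9 ⇒ 33p = 17 ⇒ p = 17/33, and the value is (17)·(17/33) − 8 = 25/33.
For the receiver: with q = P(Left), equating Wide's and T's payoffs gives 16q − 7 = −17q + 9 ⇒ q = 16/33.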